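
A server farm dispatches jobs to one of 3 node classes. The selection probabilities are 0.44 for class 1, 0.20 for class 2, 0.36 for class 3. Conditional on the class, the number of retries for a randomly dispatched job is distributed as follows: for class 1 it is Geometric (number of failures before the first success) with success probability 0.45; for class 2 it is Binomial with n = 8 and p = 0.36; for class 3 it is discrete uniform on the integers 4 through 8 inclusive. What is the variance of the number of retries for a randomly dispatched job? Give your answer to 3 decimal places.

Per component, 1: μ=1.22222, E[X²]=4.20988; 2: μ=2.88, E[X²]=10.1376; 3: μ=6, E[X²]=38.
E[X] = 0.44·1.22222 + 0.2·2.88 + 0.36·6 = 3.27378.
E[X²] = 0.44·4.20988 + 0.2·10.1376 + 0.36·38 = 17.5599.
Var(X) = E[X²] − (E[X])² = 17.5599 − 10.7176 = 6.84224.

6.842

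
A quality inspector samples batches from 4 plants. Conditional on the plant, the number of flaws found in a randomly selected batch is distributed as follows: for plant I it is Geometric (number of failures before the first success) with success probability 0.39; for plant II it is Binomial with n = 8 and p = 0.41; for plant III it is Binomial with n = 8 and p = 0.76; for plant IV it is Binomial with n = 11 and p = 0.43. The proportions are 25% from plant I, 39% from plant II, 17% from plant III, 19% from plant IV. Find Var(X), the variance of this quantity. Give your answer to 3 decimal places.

Per component, I: μ=1.5641, E[X²]=6.45694; II: μ=3.28, E[X²]=12.6936; III: μ=6.08, E[X²]=38.4256; IV: μ=4.73, E[X²]=25.069.
E[X] = 0.25·1.5641 + 0.39·3.28 + 0.17·6.08 + 0.19·4.73 = 3.60253.
E[X²] = 0.25·6.45694 + 0.39·12.6936 + 0.17·38.4256 + 0.19·25.069 = 17.8602.
Var(X) = E[X²] − (E[X])² = 17.8602 − 12.9782 = 4.88201.

4.882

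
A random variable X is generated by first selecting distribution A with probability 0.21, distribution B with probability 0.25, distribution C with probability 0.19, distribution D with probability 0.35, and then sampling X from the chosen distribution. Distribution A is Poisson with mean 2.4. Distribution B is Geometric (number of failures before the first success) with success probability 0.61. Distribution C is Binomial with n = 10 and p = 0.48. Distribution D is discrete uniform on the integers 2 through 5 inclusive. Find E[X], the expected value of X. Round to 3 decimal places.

Component means — A: 2.4; B: 0.639344; C: 4.8; D: 3.5.
E[X] = 0.21·2.4 + 0.25·0.639344 + 0.19·4.8 + 0.35·3.5 = 2.80084.

2.801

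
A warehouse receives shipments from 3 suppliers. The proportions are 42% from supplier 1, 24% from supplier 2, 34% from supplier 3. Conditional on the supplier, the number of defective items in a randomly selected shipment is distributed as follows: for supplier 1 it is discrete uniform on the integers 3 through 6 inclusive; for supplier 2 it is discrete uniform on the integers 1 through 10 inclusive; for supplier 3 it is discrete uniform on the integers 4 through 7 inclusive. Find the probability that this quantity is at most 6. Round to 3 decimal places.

Conditional on each supplier, P(X ≤ 6): 1: 1; 2: 0.6; 3: 0.75.
By total probability, P(X ≤ 6) = 0.42·1 + 0.24·0.6 + 0.34·0.75 = 0.819.

0.819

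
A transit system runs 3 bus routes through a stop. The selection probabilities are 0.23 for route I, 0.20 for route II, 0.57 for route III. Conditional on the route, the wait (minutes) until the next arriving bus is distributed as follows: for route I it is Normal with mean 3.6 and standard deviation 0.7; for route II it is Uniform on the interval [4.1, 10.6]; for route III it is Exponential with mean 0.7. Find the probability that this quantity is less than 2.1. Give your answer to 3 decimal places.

Conditional on each route, P(X < 2.1): I: 0.0160623; II: 0; III: 0.950213.
By total probability, P(X < 2.1) = 0.23·0.0160623 + 0.2·0 + 0.57·0.950213 = 0.545316.

0.545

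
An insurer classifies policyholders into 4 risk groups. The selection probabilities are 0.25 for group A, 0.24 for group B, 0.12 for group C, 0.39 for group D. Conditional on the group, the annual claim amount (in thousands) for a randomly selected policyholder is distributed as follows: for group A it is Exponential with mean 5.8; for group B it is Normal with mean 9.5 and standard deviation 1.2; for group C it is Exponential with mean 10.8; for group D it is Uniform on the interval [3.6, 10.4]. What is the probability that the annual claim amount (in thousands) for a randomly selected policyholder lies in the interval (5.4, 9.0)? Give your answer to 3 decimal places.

Conditional on each group, P(5.4 < X < 9.0): A: 0.182263; B: 0.338144; C: 0.171932; D: 0.529412.
By total probability, P(5.4 < X < 9.0) = 0.25·0.182263 + 0.24·0.338144 + 0.12·0.171932 + 0.39·0.529412 = 0.353823.

0.354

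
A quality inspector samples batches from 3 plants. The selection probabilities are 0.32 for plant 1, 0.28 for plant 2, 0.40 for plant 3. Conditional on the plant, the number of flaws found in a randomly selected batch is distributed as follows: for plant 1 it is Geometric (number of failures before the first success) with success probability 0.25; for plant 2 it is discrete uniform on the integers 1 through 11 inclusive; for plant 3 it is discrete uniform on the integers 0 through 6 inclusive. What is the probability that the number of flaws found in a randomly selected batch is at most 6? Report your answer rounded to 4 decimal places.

Conditional on each plant, P(X ≤ 6): 1: 0.866516; 2: 0.545455; 3: 1.
By total probability, P(X ≤ 6) = 0.32·0.866516 + 0.28·0.545455 + 0.4·1 = 0.830012.

0.8300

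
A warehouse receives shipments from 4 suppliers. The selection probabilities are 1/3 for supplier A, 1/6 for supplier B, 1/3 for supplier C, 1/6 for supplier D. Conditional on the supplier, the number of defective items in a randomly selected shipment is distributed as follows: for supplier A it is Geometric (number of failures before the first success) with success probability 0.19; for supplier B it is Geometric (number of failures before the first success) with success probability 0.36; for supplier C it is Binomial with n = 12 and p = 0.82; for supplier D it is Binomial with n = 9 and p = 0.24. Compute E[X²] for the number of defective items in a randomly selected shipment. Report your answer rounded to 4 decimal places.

48.8040

For each component E[X²] = Var + (mean)², giving A: 40.6122; B: 8.09877; C: 98.5968; D: 6.3072.
Overall E[X²] = 0.333333·40.6122 + 0.166667·8.09877 + 0.333333·98.5968 + 0.166667·6.3072 = 48.804.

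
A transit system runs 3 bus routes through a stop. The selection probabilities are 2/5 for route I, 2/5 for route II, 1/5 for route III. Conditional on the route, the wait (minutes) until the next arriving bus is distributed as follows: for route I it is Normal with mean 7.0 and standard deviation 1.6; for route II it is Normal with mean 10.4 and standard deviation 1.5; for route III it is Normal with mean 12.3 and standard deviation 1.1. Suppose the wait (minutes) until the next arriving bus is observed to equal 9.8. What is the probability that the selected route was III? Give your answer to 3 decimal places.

0.044

Likelihoods f(9.8 | ·): I: 0.0539233; II: 0.245513; III: 0.0274087.
Posterior ∝ prior × likelihood. Numerator for III: 0.2·0.0274087 = 0.00548175.
Normalizing constant: 0.4·0.0539233 + 0.4·0.245513 + 0.2·0.0274087 = 0.125256.
P(III | observation) = 0.00548175 / 0.125256 = 0.0437642.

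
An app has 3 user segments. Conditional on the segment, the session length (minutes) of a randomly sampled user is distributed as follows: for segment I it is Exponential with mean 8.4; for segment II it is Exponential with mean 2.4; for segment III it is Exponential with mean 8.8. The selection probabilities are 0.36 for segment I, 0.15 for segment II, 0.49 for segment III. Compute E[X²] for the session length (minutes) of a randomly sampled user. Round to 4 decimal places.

128.4224

For each component E[X²] = Var + (mean)², giving I: 141.12; II: 11.52; III: 154.88.
Overall E[X²] = 0.36·141.12 + 0.15·11.52 + 0.49·154.88 = 128.422.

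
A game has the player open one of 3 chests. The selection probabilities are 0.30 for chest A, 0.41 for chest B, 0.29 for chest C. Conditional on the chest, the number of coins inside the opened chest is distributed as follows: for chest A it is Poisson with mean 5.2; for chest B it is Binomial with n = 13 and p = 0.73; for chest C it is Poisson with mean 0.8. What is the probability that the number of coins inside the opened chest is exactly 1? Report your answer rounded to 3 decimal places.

Conditional on each chest, P(X = 1): A: 0.0286861; B: 1.4244e-06; C: 0.359463.
By total probability, P(X = 1) = 0.3·0.0286861 + 0.41·1.4244e-06 + 0.29·0.359463 = 0.112851.

0.113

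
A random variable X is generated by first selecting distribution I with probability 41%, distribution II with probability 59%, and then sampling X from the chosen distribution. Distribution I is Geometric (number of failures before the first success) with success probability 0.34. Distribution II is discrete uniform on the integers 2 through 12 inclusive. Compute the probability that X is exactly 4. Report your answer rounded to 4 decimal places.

0.0801

Conditional on each component, P(X = 4): I: 0.0645141; II: 0.0909091.
By total probability, P(X = 4) = 0.41·0.0645141 + 0.59·0.0909091 = 0.0800871.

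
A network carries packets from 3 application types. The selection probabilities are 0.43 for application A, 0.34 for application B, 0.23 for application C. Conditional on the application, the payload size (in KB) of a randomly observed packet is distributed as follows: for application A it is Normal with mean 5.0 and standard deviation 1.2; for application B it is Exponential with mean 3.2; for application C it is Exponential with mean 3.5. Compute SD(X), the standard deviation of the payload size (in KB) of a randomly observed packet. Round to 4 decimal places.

Per component, A: μ=5, E[X²]=26.44; B: μ=3.2, E[X²]=20.48; C: μ=3.5, E[X²]=24.5.
E[X] = 0.43·5 + 0.34·3.2 + 0.23·3.5 = 4.043.
E[X²] = 0.43·26.44 + 0.34·20.48 + 0.23·24.5 = 23.9674.
Var(X) = E[X²] − (E[X])² = 23.9674 − 16.3458 = 7.62155.
SD(X) = √7.62155 = 2.76072.

2.7607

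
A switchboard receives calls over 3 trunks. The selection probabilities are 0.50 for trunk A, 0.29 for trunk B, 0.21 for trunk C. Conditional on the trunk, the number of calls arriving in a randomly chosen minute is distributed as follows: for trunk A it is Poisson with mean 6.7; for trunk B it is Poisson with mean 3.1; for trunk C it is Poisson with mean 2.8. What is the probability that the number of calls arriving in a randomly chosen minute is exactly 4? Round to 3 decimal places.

0.135

Conditional on each trunk, P(X = 4): A: 0.103351; B: 0.17335; C: 0.155739.
By total probability, P(X = 4) = 0.5·0.103351 + 0.29·0.17335 + 0.21·0.155739 = 0.134652.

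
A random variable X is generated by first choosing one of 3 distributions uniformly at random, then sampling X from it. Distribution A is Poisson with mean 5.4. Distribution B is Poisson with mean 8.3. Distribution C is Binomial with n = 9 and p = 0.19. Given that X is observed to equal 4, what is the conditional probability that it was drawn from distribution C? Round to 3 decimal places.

0.215

Likelihoods P(X=4 | ·): A: 0.16002; B: 0.0491425; C: 0.0572546.
Posterior ∝ prior × likelihood. Numerator for C: 0.333333·0.0572546 = 0.0190849.
Normalizing constant: 0.333333·0.16002 + 0.333333·0.0491425 + 0.333333·0.0572546 = 0.0888056.
P(C | observation) = 0.0190849 / 0.0888056 = 0.214906.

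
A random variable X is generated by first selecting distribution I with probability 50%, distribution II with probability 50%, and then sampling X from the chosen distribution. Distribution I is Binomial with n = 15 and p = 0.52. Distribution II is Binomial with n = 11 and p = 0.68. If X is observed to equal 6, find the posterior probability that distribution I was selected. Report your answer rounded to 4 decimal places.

Likelihoods P(X=6 | ·): I: 0.133843; II: 0.153266.
Posterior ∝ prior × likelihood. Numerator for I: 0.5·0.133843 = 0.0669214.
Normalizing constant: 0.5·0.133843 + 0.5·0.153266 = 0.143554.
P(I | observation) = 0.0669214 / 0.143554 = 0.466175.

0.4662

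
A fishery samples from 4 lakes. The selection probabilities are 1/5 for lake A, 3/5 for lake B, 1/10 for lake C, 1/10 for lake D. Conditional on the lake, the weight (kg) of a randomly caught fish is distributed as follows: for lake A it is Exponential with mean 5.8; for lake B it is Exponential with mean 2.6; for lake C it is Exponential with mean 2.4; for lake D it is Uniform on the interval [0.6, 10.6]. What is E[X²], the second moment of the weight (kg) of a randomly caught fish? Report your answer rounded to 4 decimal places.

26.6893

For each component E[X²] = Var + (mean)², giving A: 67.28; B: 13.52; C: 11.52; D: 39.6933.
Overall E[X²] = 0.2·67.28 + 0.6·13.52 + 0.1·11.52 + 0.1·39.6933 = 26.6893.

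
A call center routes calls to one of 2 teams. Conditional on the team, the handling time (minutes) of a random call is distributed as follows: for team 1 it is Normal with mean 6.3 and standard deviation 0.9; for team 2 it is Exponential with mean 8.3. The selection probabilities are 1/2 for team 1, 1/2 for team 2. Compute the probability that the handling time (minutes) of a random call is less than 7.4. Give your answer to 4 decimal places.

Conditional on each team, P(X < 7.4): 1: 0.889188; 2: 0.589987.
By total probability, P(X < 7.4) = 0.5·0.889188 + 0.5·0.589987 = 0.739588.

0.7396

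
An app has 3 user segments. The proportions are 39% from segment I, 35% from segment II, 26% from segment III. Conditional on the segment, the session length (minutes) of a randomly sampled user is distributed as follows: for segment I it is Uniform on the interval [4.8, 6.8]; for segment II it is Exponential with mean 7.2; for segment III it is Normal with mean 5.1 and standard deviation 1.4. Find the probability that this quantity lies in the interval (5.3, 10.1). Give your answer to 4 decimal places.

Conditional on each segment, P(5.3 < X < 10.1): I: 0.75; II: 0.23306; III: 0.443024.
By total probability, P(5.3 < X < 10.1) = 0.39·0.75 + 0.35·0.23306 + 0.26·0.443024 = 0.489257.

0.4893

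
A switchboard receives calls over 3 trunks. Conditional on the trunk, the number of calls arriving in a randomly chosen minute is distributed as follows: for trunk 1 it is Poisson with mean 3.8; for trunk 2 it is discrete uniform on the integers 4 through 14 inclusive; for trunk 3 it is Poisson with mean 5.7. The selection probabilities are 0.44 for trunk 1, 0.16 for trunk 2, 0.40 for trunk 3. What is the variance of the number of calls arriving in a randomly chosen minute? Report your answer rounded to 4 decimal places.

8.7879

Per component, 1: μ=3.8, E[X²]=18.24; 2: μ=9, E[X²]=91; 3: μ=5.7, E[X²]=38.19.
E[X] = 0.44·3.8 + 0.16·9 + 0.4·5.7 = 5.392.
E[X²] = 0.44·18.24 + 0.16·91 + 0.4·38.19 = 37.8616.
Var(X) = E[X²] − (E[X])² = 37.8616 − 29.0737 = 8.78794.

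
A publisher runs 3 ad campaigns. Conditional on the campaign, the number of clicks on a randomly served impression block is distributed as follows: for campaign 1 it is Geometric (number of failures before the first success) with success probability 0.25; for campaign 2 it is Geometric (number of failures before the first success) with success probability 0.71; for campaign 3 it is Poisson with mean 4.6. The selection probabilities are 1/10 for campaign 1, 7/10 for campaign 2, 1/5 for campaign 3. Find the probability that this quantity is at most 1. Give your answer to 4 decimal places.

Conditional on each campaign, P(X ≤ 1): 1: 0.4375; 2: 0.9159; 3: 0.0562903.
By total probability, P(X ≤ 1) = 0.1·0.4375 + 0.7·0.9159 + 0.2·0.0562903 = 0.696138.

0.6961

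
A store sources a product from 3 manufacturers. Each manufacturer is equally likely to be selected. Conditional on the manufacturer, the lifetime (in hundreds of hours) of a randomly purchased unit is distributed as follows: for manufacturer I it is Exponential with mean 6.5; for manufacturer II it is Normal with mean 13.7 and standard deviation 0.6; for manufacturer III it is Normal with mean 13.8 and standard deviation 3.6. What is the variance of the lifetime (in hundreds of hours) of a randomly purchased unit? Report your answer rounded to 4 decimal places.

30.2056

Per component, I: μ=6.5, E[X²]=84.5; II: μ=13.7, E[X²]=188.05; III: μ=13.8, E[X²]=203.4.
E[X] = 0.333333·6.5 + 0.333333·13.7 + 0.333333·13.8 = 11.3333.
E[X²] = 0.333333·84.5 + 0.333333·188.05 + 0.333333·203.4 = 158.65.
Var(X) = E[X²] − (E[X])² = 158.65 − 128.444 = 30.2056.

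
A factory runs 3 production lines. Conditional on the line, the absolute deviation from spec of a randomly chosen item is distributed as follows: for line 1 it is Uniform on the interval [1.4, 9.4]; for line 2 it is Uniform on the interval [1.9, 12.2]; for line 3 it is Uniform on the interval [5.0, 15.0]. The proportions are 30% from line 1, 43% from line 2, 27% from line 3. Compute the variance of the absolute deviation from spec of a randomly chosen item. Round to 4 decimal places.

10.7271

Per component, 1: μ=5.4, E[X²]=34.4933; 2: μ=7.05, E[X²]=58.5433; 3: μ=10, E[X²]=108.333.
E[X] = 0.3·5.4 + 0.43·7.05 + 0.27·10 = 7.3515.
E[X²] = 0.3·34.4933 + 0.43·58.5433 + 0.27·108.333 = 64.7716.
Var(X) = E[X²] − (E[X])² = 64.7716 − 54.0446 = 10.7271.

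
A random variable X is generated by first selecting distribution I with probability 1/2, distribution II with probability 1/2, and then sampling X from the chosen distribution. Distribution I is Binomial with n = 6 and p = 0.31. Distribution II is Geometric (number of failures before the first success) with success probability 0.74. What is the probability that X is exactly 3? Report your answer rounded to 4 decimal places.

0.1044

Conditional on each component, P(X = 3): I: 0.195732; II: 0.0130062.
By total probability, P(X = 3) = 0.5·0.195732 + 0.5·0.0130062 = 0.104369.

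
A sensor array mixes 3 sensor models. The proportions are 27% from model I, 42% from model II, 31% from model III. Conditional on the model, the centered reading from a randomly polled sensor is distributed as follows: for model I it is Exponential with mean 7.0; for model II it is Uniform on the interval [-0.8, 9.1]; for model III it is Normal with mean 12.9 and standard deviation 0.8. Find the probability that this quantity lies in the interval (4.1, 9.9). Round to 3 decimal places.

0.297

Conditional on each model, P(4.1 < X < 9.9): I: 0.313609; II: 0.505051; III: 8.84173e-05.
By total probability, P(4.1 < X < 9.9) = 0.27·0.313609 + 0.42·0.505051 + 0.31·8.84173e-05 = 0.296823.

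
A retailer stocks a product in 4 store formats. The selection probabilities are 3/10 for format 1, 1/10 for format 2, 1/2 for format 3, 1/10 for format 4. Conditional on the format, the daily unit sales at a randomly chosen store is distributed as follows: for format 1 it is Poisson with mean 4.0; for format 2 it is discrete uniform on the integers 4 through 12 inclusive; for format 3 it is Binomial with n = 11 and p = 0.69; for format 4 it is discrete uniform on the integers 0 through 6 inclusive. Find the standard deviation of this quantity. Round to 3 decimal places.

Per component, 1: μ=4, E[X²]=20; 2: μ=8, E[X²]=70.6667; 3: μ=7.59, E[X²]=59.961; 4: μ=3, E[X²]=13.
E[X] = 0.3·4 + 0.1·8 + 0.5·7.59 + 0.1·3 = 6.095.
E[X²] = 0.3·20 + 0.1·70.6667 + 0.5·59.961 + 0.1·13 = 44.3472.
Var(X) = E[X²] − (E[X])² = 44.3472 − 37.149 = 7.19814.
SD(X) = √7.19814 = 2.68294.

2.683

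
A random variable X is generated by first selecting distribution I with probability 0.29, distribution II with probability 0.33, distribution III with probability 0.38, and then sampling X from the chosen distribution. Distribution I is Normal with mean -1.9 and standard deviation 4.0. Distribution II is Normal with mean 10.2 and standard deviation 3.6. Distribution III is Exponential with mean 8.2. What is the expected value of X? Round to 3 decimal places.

5.931

Component means — I: -1.9; II: 10.2; III: 8.2.
E[X] = 0.29·-1.9 + 0.33·10.2 + 0.38·8.2 = 5.931.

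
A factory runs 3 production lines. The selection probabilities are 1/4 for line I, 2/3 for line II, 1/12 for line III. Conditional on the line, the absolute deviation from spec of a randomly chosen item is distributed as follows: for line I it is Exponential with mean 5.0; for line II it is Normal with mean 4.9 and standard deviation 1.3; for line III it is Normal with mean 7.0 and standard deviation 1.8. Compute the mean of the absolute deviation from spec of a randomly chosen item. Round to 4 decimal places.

Component means — I: 5; II: 4.9; III: 7.
E[X] = 0.25·5 + 0.666667·4.9 + 0.0833333·7 = 5.1.

5.1000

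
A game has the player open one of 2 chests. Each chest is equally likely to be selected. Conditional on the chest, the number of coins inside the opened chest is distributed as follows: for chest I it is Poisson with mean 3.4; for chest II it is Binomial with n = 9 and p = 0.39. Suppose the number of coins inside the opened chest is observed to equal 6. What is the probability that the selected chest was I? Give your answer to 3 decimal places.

0.516

Likelihoods P(X=6 | ·): I: 0.0716044; II: 0.0670898.
Posterior ∝ prior × likelihood. Numerator for I: 0.5·0.0716044 = 0.0358022.
Normalizing constant: 0.5·0.0716044 + 0.5·0.0670898 = 0.0693471.
P(I | observation) = 0.0358022 / 0.0693471 = 0.516275.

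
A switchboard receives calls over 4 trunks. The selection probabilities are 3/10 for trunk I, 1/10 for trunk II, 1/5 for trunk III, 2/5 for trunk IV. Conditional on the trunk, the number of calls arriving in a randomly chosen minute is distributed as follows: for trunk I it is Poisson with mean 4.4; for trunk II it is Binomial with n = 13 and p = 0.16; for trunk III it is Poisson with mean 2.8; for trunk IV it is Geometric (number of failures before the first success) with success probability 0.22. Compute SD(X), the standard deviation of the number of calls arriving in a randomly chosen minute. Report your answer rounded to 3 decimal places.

Per component, I: μ=4.4, E[X²]=23.76; II: μ=2.08, E[X²]=6.0736; III: μ=2.8, E[X²]=10.64; IV: μ=3.54545, E[X²]=28.686.
E[X] = 0.3·4.4 + 0.1·2.08 + 0.2·2.8 + 0.4·3.54545 = 3.50618.
E[X²] = 0.3·23.76 + 0.1·6.0736 + 0.2·10.64 + 0.4·28.686 = 21.3377.
Var(X) = E[X²] − (E[X])² = 21.3377 − 12.2933 = 9.04443.
SD(X) = √9.04443 = 3.0074.

3.007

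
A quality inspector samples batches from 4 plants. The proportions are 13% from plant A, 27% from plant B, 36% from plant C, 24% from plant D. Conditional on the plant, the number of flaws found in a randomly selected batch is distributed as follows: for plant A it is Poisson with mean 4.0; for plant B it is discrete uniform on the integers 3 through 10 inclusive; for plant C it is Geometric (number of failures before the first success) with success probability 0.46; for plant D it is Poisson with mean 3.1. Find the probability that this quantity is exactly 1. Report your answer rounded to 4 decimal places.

0.1325

Conditional on each plant, P(X = 1): A: 0.0732626; B: 0; C: 0.2484; D: 0.139653.
By total probability, P(X = 1) = 0.13·0.0732626 + 0.27·0 + 0.36·0.2484 + 0.24·0.139653 = 0.132465.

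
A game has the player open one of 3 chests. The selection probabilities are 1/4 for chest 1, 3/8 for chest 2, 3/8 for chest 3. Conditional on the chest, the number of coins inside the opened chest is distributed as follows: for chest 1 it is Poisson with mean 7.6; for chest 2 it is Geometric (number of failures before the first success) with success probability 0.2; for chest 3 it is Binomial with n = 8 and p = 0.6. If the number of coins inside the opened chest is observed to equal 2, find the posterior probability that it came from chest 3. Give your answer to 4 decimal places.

Likelihoods P(X=2 | ·): 1: 0.014453; 2: 0.128; 3: 0.0412877.
Posterior ∝ prior × likelihood. Numerator for 3: 0.375·0.0412877 = 0.0154829.
Normalizing constant: 0.25·0.014453 + 0.375·0.128 + 0.375·0.0412877 = 0.0670961.
P(3 | observation) = 0.0154829 / 0.0670961 = 0.230757.

0.2308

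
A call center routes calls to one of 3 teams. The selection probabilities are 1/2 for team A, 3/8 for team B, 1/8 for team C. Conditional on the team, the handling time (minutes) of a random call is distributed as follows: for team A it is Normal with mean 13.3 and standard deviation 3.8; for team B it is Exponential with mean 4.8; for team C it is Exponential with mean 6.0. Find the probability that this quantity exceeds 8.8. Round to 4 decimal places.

0.5297

Conditional on each team, P(X > 8.8): A: 0.881835; B: 0.15988; C: 0.230693.
By total probability, P(X > 8.8) = 0.5·0.881835 + 0.375·0.15988 + 0.125·0.230693 = 0.529709.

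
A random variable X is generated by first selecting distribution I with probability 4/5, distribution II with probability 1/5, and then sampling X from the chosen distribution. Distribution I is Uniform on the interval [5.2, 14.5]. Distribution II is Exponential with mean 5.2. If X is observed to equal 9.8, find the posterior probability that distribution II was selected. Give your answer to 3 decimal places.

Likelihoods f(9.8 | ·): I: 0.107527; II: 0.0292091.
Posterior ∝ prior × likelihood. Numerator for II: 0.2·0.0292091 = 0.00584183.
Normalizing constant: 0.8·0.107527 + 0.2·0.0292091 = 0.0918633.
P(II | observation) = 0.00584183 / 0.0918633 = 0.0635926.

0.064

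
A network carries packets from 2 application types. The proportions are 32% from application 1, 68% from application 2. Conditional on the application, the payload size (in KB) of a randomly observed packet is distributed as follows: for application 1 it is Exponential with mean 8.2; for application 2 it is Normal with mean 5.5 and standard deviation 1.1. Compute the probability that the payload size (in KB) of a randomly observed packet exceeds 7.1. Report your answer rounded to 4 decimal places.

Conditional on each application, P(X > 7.1): 1: 0.420692; 2: 0.0728976.
By total probability, P(X > 7.1) = 0.32·0.420692 + 0.68·0.0728976 = 0.184192.

0.1842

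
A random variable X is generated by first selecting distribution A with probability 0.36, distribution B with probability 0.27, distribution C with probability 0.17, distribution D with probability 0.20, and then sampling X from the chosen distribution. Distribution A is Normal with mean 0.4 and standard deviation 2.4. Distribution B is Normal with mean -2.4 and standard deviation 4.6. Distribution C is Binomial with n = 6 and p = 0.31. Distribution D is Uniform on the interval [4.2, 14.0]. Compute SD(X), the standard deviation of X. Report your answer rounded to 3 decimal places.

Per component, A: μ=0.4, E[X²]=5.92; B: μ=-2.4, E[X²]=26.92; C: μ=1.86, E[X²]=4.743; D: μ=9.1, E[X²]=90.8133.
E[X] = 0.36·0.4 + 0.27·-2.4 + 0.17·1.86 + 0.2·9.1 = 1.6322.
E[X²] = 0.36·5.92 + 0.27·26.92 + 0.17·4.743 + 0.2·90.8133 = 28.3686.
Var(X) = E[X²] − (E[X])² = 28.3686 − 2.66408 = 25.7045.
SD(X) = √25.7045 = 5.06996.

5.070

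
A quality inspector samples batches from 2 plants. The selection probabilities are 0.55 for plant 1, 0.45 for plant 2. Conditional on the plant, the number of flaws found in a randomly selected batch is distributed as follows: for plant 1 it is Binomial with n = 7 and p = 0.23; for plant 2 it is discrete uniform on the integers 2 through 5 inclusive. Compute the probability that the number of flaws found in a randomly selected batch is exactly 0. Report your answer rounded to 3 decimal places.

0.088

Conditional on each plant, P(X = 0): 1: 0.160485; 2: 0.
By total probability, P(X = 0) = 0.55·0.160485 + 0.45·0 = 0.0882669.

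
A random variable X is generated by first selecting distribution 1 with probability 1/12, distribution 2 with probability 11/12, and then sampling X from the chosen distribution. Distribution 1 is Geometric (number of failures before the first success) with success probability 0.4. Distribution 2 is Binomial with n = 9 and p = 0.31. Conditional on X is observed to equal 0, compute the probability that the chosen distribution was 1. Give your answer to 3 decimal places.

0.506

Likelihoods P(X=0 | ·): 1: 0.4; 2: 0.0354521.
Posterior ∝ prior × likelihood. Numerator for 1: 0.0833333·0.4 = 0.0333333.
Normalizing constant: 0.0833333·0.4 + 0.916667·0.0354521 = 0.0658311.
P(1 | observation) = 0.0333333 / 0.0658311 = 0.506346.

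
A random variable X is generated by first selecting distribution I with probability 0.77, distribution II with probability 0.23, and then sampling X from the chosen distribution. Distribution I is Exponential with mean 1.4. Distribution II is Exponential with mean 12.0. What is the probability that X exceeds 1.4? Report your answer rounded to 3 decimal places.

Conditional on each component, P(X > 1.4): I: 0.367879; II: 0.889882.
By total probability, P(X > 1.4) = 0.77·0.367879 + 0.23·0.889882 = 0.48794.

0.488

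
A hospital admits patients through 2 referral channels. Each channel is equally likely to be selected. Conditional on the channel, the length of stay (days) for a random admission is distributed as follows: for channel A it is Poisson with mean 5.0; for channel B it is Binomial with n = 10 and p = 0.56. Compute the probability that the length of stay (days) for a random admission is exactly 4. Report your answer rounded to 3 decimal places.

0.163

Conditional on each channel, P(X = 4): A: 0.175467; B: 0.149861.
By total probability, P(X = 4) = 0.5·0.175467 + 0.5·0.149861 = 0.162664.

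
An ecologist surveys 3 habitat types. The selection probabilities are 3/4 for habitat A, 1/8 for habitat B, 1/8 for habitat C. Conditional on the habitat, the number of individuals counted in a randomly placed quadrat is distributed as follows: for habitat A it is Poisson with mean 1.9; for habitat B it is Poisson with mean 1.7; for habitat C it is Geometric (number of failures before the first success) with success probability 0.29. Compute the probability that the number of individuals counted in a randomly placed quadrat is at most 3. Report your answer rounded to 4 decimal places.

0.8626

Conditional on each habitat, P(X ≤ 3): A: 0.874702; B: 0.906811; C: 0.745883.
By total probability, P(X ≤ 3) = 0.75·0.874702 + 0.125·0.906811 + 0.125·0.745883 = 0.862613.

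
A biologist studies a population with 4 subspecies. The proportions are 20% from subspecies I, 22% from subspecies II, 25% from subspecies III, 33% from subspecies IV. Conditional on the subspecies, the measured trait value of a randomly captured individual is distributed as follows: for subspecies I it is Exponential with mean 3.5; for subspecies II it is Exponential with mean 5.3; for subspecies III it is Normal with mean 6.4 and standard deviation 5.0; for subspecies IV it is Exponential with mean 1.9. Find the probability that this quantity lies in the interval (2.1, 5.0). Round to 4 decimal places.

Conditional on each subspecies, P(2.1 < X < 5.0): I: 0.309161; II: 0.283551; III: 0.194844; IV: 0.259159.
By total probability, P(2.1 < X < 5.0) = 0.2·0.309161 + 0.22·0.283551 + 0.25·0.194844 + 0.33·0.259159 = 0.258447.

0.2584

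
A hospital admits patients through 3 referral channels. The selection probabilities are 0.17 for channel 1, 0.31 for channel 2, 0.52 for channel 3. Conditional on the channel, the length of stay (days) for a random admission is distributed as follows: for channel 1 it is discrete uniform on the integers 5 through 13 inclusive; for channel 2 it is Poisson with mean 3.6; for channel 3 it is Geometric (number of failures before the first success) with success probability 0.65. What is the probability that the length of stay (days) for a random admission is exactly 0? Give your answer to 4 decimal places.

Conditional on each channel, P(X = 0): 1: 0; 2: 0.0273237; 3: 0.65.
By total probability, P(X = 0) = 0.17·0 + 0.31·0.0273237 + 0.52·0.65 = 0.34647.

0.3465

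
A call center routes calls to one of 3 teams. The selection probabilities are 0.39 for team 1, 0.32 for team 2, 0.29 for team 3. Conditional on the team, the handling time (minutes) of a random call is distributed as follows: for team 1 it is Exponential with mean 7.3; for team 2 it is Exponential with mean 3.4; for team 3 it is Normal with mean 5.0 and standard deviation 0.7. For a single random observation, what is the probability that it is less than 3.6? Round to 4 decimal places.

0.3674

Conditional on each team, P(X < 3.6): 1: 0.389301; 2: 0.653136; 3: 0.0227501.
By total probability, P(X < 3.6) = 0.39·0.389301 + 0.32·0.653136 + 0.29·0.0227501 = 0.367428.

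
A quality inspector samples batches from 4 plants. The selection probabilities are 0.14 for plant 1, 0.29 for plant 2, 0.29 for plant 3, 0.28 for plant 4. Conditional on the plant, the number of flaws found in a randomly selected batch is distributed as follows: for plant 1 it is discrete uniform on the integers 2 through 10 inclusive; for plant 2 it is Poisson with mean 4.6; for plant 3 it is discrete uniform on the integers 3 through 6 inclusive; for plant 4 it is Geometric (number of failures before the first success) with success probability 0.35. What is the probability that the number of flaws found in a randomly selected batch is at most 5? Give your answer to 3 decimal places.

0.737

Conditional on each plant, P(X ≤ 5): 1: 0.444444; 2: 0.68576; 3: 0.75; 4: 0.924581.
By total probability, P(X ≤ 5) = 0.14·0.444444 + 0.29·0.68576 + 0.29·0.75 + 0.28·0.924581 = 0.737475.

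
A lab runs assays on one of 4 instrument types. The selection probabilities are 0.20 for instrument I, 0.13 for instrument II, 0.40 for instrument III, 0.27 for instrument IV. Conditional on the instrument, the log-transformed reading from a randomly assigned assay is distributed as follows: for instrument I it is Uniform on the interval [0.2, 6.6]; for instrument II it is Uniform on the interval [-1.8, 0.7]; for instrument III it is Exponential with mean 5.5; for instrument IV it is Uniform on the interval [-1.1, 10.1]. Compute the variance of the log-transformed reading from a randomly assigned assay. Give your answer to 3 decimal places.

Per component, I: μ=3.4, E[X²]=14.9733; II: μ=-0.55, E[X²]=0.823333; III: μ=5.5, E[X²]=60.5; IV: μ=4.5, E[X²]=30.7033.
E[X] = 0.2·3.4 + 0.13·-0.55 + 0.4·5.5 + 0.27·4.5 = 4.0235.
E[X²] = 0.2·14.9733 + 0.13·0.823333 + 0.4·60.5 + 0.27·30.7033 = 35.5916.
Var(X) = E[X²] − (E[X])² = 35.5916 − 16.1886 = 19.403.

19.403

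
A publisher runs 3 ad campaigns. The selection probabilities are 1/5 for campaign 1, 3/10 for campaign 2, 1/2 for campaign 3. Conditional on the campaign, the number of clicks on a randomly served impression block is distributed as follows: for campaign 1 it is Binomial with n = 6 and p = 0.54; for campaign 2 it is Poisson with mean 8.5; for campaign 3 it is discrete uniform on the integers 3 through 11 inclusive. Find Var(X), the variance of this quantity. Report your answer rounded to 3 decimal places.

Per component, 1: μ=3.24, E[X²]=11.988; 2: μ=8.5, E[X²]=80.75; 3: μ=7, E[X²]=55.6667.
E[X] = 0.2·3.24 + 0.3·8.5 + 0.5·7 = 6.698.
E[X²] = 0.2·11.988 + 0.3·80.75 + 0.5·55.6667 = 54.4559.
Var(X) = E[X²] − (E[X])² = 54.4559 − 44.8632 = 9.59273.

9.593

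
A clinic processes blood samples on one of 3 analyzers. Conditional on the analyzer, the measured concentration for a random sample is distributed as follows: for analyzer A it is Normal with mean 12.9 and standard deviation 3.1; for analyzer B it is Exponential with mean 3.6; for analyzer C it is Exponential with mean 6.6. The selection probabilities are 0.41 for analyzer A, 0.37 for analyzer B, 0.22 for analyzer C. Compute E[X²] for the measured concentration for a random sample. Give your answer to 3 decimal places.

For each component E[X²] = Var + (mean)², giving A: 176.02; B: 25.92; C: 87.12.
Overall E[X²] = 0.41·176.02 + 0.37·25.92 + 0.22·87.12 = 100.925.

100.925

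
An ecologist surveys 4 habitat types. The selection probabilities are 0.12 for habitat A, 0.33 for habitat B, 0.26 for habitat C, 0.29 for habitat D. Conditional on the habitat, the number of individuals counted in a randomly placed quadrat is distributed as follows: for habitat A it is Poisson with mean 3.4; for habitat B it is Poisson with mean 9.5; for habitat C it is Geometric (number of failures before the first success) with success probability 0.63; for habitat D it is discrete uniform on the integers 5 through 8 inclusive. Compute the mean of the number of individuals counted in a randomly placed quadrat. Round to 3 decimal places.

5.581

Component means — A: 3.4; B: 9.5; C: 0.587302; D: 6.5.
E[X] = 0.12·3.4 + 0.33·9.5 + 0.26·0.587302 + 0.29·6.5 = 5.5807.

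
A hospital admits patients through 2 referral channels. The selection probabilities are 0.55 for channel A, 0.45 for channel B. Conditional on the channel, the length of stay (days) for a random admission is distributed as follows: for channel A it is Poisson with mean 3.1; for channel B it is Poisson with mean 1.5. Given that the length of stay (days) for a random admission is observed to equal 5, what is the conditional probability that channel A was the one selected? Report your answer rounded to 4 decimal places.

0.9029

Likelihoods P(X=5 | ·): A: 0.107477; B: 0.01412.
Posterior ∝ prior × likelihood. Numerator for A: 0.55·0.107477 = 0.0591122.
Normalizing constant: 0.55·0.107477 + 0.45·0.01412 = 0.0654662.
P(A | observation) = 0.0591122 / 0.0654662 = 0.902943.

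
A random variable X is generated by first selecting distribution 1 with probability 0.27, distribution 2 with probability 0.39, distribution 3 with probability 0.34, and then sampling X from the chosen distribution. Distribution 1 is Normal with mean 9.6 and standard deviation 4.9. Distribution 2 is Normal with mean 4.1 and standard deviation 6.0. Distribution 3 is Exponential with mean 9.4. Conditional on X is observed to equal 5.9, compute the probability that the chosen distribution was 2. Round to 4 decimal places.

Likelihoods f(5.9 | ·): 1: 0.0612211; 2: 0.0635646; 3: 0.0567915.
Posterior ∝ prior × likelihood. Numerator for 2: 0.39·0.0635646 = 0.0247902.
Normalizing constant: 0.27·0.0612211 + 0.39·0.0635646 + 0.34·0.0567915 = 0.060629.
P(2 | observation) = 0.0247902 / 0.060629 = 0.408884.

0.4089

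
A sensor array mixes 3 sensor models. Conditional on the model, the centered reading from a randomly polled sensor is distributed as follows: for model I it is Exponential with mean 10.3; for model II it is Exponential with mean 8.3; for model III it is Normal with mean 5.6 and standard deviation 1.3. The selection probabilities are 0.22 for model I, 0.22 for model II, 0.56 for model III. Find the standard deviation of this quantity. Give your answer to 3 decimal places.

Per component, I: μ=10.3, E[X²]=212.18; II: μ=8.3, E[X²]=137.78; III: μ=5.6, E[X²]=33.05.
E[X] = 0.22·10.3 + 0.22·8.3 + 0.56·5.6 = 7.228.
E[X²] = 0.22·212.18 + 0.22·137.78 + 0.56·33.05 = 95.4992.
Var(X) = E[X²] − (E[X])² = 95.4992 − 52.244 = 43.2552.
SD(X) = √43.2552 = 6.57687.

6.577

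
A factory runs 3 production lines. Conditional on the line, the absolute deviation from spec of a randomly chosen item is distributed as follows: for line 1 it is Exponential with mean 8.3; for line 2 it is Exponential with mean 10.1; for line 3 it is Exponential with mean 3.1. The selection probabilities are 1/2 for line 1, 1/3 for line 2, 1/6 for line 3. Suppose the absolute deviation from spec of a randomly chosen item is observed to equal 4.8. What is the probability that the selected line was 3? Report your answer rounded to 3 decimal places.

Likelihoods f(4.8 | ·): 1: 0.0675715; 2: 0.0615575; 3: 0.0685776.
Posterior ∝ prior × likelihood. Numerator for 3: 0.166667·0.0685776 = 0.0114296.
Normalizing constant: 0.5·0.0675715 + 0.333333·0.0615575 + 0.166667·0.0685776 = 0.0657345.
P(3 | observation) = 0.0114296 / 0.0657345 = 0.173875.

0.174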